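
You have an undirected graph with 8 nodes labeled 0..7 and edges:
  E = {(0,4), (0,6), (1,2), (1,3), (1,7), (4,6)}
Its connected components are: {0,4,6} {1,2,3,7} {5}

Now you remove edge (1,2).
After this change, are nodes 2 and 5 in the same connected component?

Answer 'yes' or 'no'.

Initial components: {0,4,6} {1,2,3,7} {5}
Removing edge (1,2): it was a bridge — component count 3 -> 4.
New components: {0,4,6} {1,3,7} {2} {5}
Are 2 and 5 in the same component? no

Answer: no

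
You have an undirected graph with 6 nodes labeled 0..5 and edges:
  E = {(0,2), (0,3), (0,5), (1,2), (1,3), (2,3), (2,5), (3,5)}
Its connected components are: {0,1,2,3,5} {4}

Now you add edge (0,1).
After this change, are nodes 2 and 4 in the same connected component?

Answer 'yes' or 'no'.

Answer: no

Derivation:
Initial components: {0,1,2,3,5} {4}
Adding edge (0,1): both already in same component {0,1,2,3,5}. No change.
New components: {0,1,2,3,5} {4}
Are 2 and 4 in the same component? no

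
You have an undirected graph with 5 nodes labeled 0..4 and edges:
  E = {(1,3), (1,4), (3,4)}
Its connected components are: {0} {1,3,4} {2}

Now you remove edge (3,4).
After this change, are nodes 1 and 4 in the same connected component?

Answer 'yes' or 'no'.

Initial components: {0} {1,3,4} {2}
Removing edge (3,4): not a bridge — component count unchanged at 3.
New components: {0} {1,3,4} {2}
Are 1 and 4 in the same component? yes

Answer: yes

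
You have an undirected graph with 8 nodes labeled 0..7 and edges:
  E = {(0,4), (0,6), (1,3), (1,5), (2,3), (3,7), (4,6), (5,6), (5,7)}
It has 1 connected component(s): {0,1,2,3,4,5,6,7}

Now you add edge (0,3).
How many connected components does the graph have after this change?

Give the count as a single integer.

Answer: 1

Derivation:
Initial component count: 1
Add (0,3): endpoints already in same component. Count unchanged: 1.
New component count: 1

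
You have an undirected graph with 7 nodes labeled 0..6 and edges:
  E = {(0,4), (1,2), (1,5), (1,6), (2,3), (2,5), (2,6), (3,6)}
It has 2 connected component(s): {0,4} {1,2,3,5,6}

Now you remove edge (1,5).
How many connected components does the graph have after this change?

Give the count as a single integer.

Initial component count: 2
Remove (1,5): not a bridge. Count unchanged: 2.
  After removal, components: {0,4} {1,2,3,5,6}
New component count: 2

Answer: 2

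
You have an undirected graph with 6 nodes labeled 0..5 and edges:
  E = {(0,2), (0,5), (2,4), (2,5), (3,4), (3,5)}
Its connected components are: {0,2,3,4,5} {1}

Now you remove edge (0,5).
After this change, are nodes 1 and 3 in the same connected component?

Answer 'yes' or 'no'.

Initial components: {0,2,3,4,5} {1}
Removing edge (0,5): not a bridge — component count unchanged at 2.
New components: {0,2,3,4,5} {1}
Are 1 and 3 in the same component? no

Answer: no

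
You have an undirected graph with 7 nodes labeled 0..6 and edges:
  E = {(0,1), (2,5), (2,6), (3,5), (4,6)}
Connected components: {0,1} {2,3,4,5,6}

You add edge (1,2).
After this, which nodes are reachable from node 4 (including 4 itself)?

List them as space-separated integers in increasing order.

Before: nodes reachable from 4: {2,3,4,5,6}
Adding (1,2): merges 4's component with another. Reachability grows.
After: nodes reachable from 4: {0,1,2,3,4,5,6}

Answer: 0 1 2 3 4 5 6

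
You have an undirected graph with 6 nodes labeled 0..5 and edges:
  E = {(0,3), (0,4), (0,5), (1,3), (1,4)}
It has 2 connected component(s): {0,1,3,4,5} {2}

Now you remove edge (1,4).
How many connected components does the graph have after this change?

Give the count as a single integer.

Initial component count: 2
Remove (1,4): not a bridge. Count unchanged: 2.
  After removal, components: {0,1,3,4,5} {2}
New component count: 2

Answer: 2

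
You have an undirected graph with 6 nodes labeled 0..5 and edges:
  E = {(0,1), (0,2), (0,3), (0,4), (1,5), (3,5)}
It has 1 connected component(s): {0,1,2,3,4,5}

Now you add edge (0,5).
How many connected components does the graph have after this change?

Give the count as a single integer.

Answer: 1

Derivation:
Initial component count: 1
Add (0,5): endpoints already in same component. Count unchanged: 1.
New component count: 1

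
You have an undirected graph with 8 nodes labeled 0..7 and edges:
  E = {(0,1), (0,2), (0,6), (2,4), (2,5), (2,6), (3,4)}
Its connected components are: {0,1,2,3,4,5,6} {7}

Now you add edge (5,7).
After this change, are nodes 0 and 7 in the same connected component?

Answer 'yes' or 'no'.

Initial components: {0,1,2,3,4,5,6} {7}
Adding edge (5,7): merges {0,1,2,3,4,5,6} and {7}.
New components: {0,1,2,3,4,5,6,7}
Are 0 and 7 in the same component? yes

Answer: yes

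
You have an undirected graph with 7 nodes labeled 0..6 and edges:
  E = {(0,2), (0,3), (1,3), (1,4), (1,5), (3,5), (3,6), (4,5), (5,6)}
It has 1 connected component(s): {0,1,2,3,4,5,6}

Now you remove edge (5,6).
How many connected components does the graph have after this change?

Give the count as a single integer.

Answer: 1

Derivation:
Initial component count: 1
Remove (5,6): not a bridge. Count unchanged: 1.
  After removal, components: {0,1,2,3,4,5,6}
New component count: 1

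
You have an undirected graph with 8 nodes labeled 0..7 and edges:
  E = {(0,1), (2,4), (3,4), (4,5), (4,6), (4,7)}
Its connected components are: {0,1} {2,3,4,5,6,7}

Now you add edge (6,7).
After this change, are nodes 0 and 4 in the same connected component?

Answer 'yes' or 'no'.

Initial components: {0,1} {2,3,4,5,6,7}
Adding edge (6,7): both already in same component {2,3,4,5,6,7}. No change.
New components: {0,1} {2,3,4,5,6,7}
Are 0 and 4 in the same component? no

Answer: no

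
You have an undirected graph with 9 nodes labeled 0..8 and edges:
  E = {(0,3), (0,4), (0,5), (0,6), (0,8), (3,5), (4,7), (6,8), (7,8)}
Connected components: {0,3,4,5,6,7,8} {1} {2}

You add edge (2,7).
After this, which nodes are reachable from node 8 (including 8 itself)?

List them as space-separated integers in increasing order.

Answer: 0 2 3 4 5 6 7 8

Derivation:
Before: nodes reachable from 8: {0,3,4,5,6,7,8}
Adding (2,7): merges 8's component with another. Reachability grows.
After: nodes reachable from 8: {0,2,3,4,5,6,7,8}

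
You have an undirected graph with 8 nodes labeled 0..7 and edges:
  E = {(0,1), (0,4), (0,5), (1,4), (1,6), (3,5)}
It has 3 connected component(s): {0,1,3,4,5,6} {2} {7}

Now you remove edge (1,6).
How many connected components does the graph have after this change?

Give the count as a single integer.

Initial component count: 3
Remove (1,6): it was a bridge. Count increases: 3 -> 4.
  After removal, components: {0,1,3,4,5} {2} {6} {7}
New component count: 4

Answer: 4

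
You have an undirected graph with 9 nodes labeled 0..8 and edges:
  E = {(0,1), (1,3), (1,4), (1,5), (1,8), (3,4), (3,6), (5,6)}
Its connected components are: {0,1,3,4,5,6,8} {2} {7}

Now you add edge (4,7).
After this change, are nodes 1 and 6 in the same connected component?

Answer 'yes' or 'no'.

Initial components: {0,1,3,4,5,6,8} {2} {7}
Adding edge (4,7): merges {0,1,3,4,5,6,8} and {7}.
New components: {0,1,3,4,5,6,7,8} {2}
Are 1 and 6 in the same component? yes

Answer: yes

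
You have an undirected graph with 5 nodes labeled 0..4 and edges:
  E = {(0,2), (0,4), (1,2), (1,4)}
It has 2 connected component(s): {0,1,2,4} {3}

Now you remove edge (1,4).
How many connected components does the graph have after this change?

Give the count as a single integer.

Initial component count: 2
Remove (1,4): not a bridge. Count unchanged: 2.
  After removal, components: {0,1,2,4} {3}
New component count: 2

Answer: 2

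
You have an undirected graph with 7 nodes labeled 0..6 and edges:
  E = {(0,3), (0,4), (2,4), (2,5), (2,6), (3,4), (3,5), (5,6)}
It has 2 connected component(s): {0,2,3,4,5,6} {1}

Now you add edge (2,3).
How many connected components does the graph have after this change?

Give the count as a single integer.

Initial component count: 2
Add (2,3): endpoints already in same component. Count unchanged: 2.
New component count: 2

Answer: 2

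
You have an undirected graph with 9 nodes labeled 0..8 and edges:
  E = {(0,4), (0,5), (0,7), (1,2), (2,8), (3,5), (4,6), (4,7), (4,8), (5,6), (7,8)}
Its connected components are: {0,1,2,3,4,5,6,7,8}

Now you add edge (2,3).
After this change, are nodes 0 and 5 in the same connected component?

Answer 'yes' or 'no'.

Initial components: {0,1,2,3,4,5,6,7,8}
Adding edge (2,3): both already in same component {0,1,2,3,4,5,6,7,8}. No change.
New components: {0,1,2,3,4,5,6,7,8}
Are 0 and 5 in the same component? yes

Answer: yes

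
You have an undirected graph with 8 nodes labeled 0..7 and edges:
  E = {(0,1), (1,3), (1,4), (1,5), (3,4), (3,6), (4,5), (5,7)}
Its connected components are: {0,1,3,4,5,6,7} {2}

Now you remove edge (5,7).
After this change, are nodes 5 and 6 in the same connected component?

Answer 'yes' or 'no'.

Initial components: {0,1,3,4,5,6,7} {2}
Removing edge (5,7): it was a bridge — component count 2 -> 3.
New components: {0,1,3,4,5,6} {2} {7}
Are 5 and 6 in the same component? yes

Answer: yes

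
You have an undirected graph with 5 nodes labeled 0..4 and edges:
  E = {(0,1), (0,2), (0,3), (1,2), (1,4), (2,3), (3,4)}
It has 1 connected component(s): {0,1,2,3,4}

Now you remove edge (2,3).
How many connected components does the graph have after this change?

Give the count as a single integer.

Answer: 1

Derivation:
Initial component count: 1
Remove (2,3): not a bridge. Count unchanged: 1.
  After removal, components: {0,1,2,3,4}
New component count: 1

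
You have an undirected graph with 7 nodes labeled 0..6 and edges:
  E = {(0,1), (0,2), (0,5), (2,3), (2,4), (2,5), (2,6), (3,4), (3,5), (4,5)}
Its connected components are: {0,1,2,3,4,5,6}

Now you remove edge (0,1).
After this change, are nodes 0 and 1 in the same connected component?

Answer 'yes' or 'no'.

Answer: no

Derivation:
Initial components: {0,1,2,3,4,5,6}
Removing edge (0,1): it was a bridge — component count 1 -> 2.
New components: {0,2,3,4,5,6} {1}
Are 0 and 1 in the same component? no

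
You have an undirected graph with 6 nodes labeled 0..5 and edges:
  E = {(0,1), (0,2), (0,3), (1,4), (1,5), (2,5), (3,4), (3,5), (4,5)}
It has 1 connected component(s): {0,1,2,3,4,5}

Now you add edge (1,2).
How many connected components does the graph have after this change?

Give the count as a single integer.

Initial component count: 1
Add (1,2): endpoints already in same component. Count unchanged: 1.
New component count: 1

Answer: 1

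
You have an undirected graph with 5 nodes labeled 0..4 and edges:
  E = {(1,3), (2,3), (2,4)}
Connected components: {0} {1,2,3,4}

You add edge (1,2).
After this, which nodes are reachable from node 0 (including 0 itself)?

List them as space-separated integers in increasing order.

Answer: 0

Derivation:
Before: nodes reachable from 0: {0}
Adding (1,2): both endpoints already in same component. Reachability from 0 unchanged.
After: nodes reachable from 0: {0}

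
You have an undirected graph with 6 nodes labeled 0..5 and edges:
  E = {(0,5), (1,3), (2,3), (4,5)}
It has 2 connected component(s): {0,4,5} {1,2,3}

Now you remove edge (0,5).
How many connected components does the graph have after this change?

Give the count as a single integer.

Initial component count: 2
Remove (0,5): it was a bridge. Count increases: 2 -> 3.
  After removal, components: {0} {1,2,3} {4,5}
New component count: 3

Answer: 3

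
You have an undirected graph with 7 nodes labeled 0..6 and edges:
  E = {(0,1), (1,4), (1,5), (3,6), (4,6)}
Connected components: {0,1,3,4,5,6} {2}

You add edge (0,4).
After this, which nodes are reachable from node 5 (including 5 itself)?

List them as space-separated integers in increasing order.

Before: nodes reachable from 5: {0,1,3,4,5,6}
Adding (0,4): both endpoints already in same component. Reachability from 5 unchanged.
After: nodes reachable from 5: {0,1,3,4,5,6}

Answer: 0 1 3 4 5 6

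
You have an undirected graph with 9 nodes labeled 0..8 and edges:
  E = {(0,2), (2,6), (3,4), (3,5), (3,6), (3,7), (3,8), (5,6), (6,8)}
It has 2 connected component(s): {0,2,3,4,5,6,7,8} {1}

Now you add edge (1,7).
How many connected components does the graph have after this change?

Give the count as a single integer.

Initial component count: 2
Add (1,7): merges two components. Count decreases: 2 -> 1.
New component count: 1

Answer: 1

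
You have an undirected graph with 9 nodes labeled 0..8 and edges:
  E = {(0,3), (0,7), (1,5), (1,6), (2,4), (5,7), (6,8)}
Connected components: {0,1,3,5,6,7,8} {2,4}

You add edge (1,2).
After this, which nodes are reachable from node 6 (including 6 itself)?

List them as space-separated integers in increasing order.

Before: nodes reachable from 6: {0,1,3,5,6,7,8}
Adding (1,2): merges 6's component with another. Reachability grows.
After: nodes reachable from 6: {0,1,2,3,4,5,6,7,8}

Answer: 0 1 2 3 4 5 6 7 8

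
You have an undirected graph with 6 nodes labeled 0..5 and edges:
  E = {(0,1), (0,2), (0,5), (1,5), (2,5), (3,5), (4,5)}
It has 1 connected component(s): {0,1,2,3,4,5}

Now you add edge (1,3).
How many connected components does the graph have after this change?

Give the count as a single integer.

Initial component count: 1
Add (1,3): endpoints already in same component. Count unchanged: 1.
New component count: 1

Answer: 1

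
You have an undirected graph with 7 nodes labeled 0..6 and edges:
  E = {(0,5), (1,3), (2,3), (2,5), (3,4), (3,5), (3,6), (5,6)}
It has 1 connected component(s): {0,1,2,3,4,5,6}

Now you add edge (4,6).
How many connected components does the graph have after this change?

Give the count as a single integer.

Answer: 1

Derivation:
Initial component count: 1
Add (4,6): endpoints already in same component. Count unchanged: 1.
New component count: 1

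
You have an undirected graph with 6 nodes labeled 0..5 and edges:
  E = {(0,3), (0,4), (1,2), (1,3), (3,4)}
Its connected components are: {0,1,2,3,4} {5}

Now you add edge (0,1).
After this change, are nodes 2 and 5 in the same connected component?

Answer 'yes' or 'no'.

Answer: no

Derivation:
Initial components: {0,1,2,3,4} {5}
Adding edge (0,1): both already in same component {0,1,2,3,4}. No change.
New components: {0,1,2,3,4} {5}
Are 2 and 5 in the same component? no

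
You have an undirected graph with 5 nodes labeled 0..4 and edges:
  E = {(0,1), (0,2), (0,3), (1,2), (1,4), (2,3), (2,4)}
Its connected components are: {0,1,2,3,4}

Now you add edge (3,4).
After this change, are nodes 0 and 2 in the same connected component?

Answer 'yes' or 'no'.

Initial components: {0,1,2,3,4}
Adding edge (3,4): both already in same component {0,1,2,3,4}. No change.
New components: {0,1,2,3,4}
Are 0 and 2 in the same component? yes

Answer: yes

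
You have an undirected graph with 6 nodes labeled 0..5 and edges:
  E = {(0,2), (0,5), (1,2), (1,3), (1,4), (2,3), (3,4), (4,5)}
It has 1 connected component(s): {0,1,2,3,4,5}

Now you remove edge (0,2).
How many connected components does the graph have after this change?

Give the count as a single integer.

Answer: 1

Derivation:
Initial component count: 1
Remove (0,2): not a bridge. Count unchanged: 1.
  After removal, components: {0,1,2,3,4,5}
New component count: 1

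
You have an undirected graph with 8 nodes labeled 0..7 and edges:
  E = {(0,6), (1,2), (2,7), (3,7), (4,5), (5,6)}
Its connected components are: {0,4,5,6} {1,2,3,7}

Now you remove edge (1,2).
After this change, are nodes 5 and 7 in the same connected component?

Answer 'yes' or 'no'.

Answer: no

Derivation:
Initial components: {0,4,5,6} {1,2,3,7}
Removing edge (1,2): it was a bridge — component count 2 -> 3.
New components: {0,4,5,6} {1} {2,3,7}
Are 5 and 7 in the same component? no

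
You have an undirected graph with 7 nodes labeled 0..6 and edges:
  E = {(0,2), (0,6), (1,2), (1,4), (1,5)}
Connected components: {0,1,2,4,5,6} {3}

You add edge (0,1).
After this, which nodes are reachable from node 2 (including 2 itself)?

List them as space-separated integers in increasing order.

Before: nodes reachable from 2: {0,1,2,4,5,6}
Adding (0,1): both endpoints already in same component. Reachability from 2 unchanged.
After: nodes reachable from 2: {0,1,2,4,5,6}

Answer: 0 1 2 4 5 6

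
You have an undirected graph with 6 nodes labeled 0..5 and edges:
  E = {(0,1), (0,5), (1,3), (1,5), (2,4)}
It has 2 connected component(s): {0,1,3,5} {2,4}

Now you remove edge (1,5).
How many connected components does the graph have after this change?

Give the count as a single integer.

Answer: 2

Derivation:
Initial component count: 2
Remove (1,5): not a bridge. Count unchanged: 2.
  After removal, components: {0,1,3,5} {2,4}
New component count: 2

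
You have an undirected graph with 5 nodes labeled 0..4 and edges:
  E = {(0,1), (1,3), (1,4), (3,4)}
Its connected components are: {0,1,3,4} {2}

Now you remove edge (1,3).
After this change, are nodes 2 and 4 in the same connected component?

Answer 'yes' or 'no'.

Initial components: {0,1,3,4} {2}
Removing edge (1,3): not a bridge — component count unchanged at 2.
New components: {0,1,3,4} {2}
Are 2 and 4 in the same component? no

Answer: no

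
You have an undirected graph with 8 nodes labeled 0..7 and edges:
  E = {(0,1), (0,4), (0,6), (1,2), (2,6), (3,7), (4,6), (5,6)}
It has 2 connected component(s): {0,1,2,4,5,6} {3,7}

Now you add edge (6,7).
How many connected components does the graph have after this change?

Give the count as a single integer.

Initial component count: 2
Add (6,7): merges two components. Count decreases: 2 -> 1.
New component count: 1

Answer: 1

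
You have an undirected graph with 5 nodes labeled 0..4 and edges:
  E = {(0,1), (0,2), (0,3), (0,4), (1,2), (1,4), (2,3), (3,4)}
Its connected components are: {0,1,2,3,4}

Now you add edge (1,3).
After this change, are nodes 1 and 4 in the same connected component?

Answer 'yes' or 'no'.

Answer: yes

Derivation:
Initial components: {0,1,2,3,4}
Adding edge (1,3): both already in same component {0,1,2,3,4}. No change.
New components: {0,1,2,3,4}
Are 1 and 4 in the same component? yes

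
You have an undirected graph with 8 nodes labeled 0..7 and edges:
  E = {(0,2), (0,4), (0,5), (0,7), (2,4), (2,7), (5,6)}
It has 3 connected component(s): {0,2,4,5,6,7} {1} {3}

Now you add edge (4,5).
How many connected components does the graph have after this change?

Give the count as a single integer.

Answer: 3

Derivation:
Initial component count: 3
Add (4,5): endpoints already in same component. Count unchanged: 3.
New component count: 3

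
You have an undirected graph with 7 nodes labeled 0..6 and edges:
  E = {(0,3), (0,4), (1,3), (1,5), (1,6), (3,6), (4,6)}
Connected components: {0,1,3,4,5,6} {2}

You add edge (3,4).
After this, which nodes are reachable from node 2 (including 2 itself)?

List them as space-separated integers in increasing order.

Answer: 2

Derivation:
Before: nodes reachable from 2: {2}
Adding (3,4): both endpoints already in same component. Reachability from 2 unchanged.
After: nodes reachable from 2: {2}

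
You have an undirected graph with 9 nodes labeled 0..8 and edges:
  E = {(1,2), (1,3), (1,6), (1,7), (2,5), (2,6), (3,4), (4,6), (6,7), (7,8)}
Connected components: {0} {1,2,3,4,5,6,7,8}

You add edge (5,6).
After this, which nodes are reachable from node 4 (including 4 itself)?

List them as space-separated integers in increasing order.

Answer: 1 2 3 4 5 6 7 8

Derivation:
Before: nodes reachable from 4: {1,2,3,4,5,6,7,8}
Adding (5,6): both endpoints already in same component. Reachability from 4 unchanged.
After: nodes reachable from 4: {1,2,3,4,5,6,7,8}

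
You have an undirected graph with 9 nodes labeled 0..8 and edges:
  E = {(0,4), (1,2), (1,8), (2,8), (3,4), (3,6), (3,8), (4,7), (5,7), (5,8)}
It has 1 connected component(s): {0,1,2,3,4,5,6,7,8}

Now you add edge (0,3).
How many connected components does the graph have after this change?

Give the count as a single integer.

Answer: 1

Derivation:
Initial component count: 1
Add (0,3): endpoints already in same component. Count unchanged: 1.
New component count: 1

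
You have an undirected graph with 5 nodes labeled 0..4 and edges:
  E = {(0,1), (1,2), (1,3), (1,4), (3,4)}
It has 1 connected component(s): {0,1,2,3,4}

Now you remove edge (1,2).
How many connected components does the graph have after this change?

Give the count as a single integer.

Initial component count: 1
Remove (1,2): it was a bridge. Count increases: 1 -> 2.
  After removal, components: {0,1,3,4} {2}
New component count: 2

Answer: 2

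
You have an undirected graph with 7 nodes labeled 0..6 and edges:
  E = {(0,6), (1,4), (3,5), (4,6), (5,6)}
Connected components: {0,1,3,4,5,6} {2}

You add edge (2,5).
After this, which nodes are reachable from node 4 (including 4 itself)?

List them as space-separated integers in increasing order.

Before: nodes reachable from 4: {0,1,3,4,5,6}
Adding (2,5): merges 4's component with another. Reachability grows.
After: nodes reachable from 4: {0,1,2,3,4,5,6}

Answer: 0 1 2 3 4 5 6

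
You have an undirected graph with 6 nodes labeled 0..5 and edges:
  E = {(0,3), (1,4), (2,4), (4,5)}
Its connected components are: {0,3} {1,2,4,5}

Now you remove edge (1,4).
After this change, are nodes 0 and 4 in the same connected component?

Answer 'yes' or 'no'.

Answer: no

Derivation:
Initial components: {0,3} {1,2,4,5}
Removing edge (1,4): it was a bridge — component count 2 -> 3.
New components: {0,3} {1} {2,4,5}
Are 0 and 4 in the same component? no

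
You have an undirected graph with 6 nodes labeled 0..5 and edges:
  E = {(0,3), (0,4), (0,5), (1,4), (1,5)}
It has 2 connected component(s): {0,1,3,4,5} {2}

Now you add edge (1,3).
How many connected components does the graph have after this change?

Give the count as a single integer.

Answer: 2

Derivation:
Initial component count: 2
Add (1,3): endpoints already in same component. Count unchanged: 2.
New component count: 2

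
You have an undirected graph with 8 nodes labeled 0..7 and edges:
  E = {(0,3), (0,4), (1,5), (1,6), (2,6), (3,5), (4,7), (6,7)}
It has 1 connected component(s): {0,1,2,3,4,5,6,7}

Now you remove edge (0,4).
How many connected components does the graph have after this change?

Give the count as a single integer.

Answer: 1

Derivation:
Initial component count: 1
Remove (0,4): not a bridge. Count unchanged: 1.
  After removal, components: {0,1,2,3,4,5,6,7}
New component count: 1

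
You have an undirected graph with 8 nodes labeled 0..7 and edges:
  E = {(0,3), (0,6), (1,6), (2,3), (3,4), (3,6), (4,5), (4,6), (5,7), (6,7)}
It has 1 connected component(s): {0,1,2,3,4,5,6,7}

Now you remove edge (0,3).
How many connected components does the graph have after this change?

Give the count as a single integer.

Answer: 1

Derivation:
Initial component count: 1
Remove (0,3): not a bridge. Count unchanged: 1.
  After removal, components: {0,1,2,3,4,5,6,7}
New component count: 1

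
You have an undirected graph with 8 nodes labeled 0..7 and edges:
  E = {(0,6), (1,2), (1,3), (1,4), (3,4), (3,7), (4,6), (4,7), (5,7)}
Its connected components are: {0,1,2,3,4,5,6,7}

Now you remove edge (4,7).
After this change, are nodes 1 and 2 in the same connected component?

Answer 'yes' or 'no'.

Answer: yes

Derivation:
Initial components: {0,1,2,3,4,5,6,7}
Removing edge (4,7): not a bridge — component count unchanged at 1.
New components: {0,1,2,3,4,5,6,7}
Are 1 and 2 in the same component? yes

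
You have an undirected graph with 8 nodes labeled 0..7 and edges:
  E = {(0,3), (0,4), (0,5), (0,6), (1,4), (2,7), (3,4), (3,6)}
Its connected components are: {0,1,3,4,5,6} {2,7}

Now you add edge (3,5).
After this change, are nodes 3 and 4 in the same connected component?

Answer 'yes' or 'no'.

Initial components: {0,1,3,4,5,6} {2,7}
Adding edge (3,5): both already in same component {0,1,3,4,5,6}. No change.
New components: {0,1,3,4,5,6} {2,7}
Are 3 and 4 in the same component? yes

Answer: yes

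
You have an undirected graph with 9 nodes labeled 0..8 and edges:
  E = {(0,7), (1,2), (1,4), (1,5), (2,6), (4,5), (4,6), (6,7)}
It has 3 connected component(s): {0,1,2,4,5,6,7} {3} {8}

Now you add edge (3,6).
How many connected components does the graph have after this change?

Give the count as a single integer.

Initial component count: 3
Add (3,6): merges two components. Count decreases: 3 -> 2.
New component count: 2

Answer: 2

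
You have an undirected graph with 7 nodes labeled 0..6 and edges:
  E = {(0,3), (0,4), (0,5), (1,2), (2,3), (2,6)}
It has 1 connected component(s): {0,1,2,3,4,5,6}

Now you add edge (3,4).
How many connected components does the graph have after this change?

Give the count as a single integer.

Answer: 1

Derivation:
Initial component count: 1
Add (3,4): endpoints already in same component. Count unchanged: 1.
New component count: 1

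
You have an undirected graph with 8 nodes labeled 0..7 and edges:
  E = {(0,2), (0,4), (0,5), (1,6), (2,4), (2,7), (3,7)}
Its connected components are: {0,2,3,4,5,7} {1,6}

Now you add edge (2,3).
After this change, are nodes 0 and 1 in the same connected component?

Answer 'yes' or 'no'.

Initial components: {0,2,3,4,5,7} {1,6}
Adding edge (2,3): both already in same component {0,2,3,4,5,7}. No change.
New components: {0,2,3,4,5,7} {1,6}
Are 0 and 1 in the same component? no

Answer: no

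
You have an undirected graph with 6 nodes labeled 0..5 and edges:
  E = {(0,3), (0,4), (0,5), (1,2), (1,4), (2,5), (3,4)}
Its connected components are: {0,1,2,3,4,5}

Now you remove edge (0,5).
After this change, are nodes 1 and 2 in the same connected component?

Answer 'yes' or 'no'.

Initial components: {0,1,2,3,4,5}
Removing edge (0,5): not a bridge — component count unchanged at 1.
New components: {0,1,2,3,4,5}
Are 1 and 2 in the same component? yes

Answer: yes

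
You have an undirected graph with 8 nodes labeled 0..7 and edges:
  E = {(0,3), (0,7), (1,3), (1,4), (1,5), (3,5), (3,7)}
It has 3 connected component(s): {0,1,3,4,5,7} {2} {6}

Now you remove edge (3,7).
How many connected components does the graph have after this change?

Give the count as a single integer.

Initial component count: 3
Remove (3,7): not a bridge. Count unchanged: 3.
  After removal, components: {0,1,3,4,5,7} {2} {6}
New component count: 3

Answer: 3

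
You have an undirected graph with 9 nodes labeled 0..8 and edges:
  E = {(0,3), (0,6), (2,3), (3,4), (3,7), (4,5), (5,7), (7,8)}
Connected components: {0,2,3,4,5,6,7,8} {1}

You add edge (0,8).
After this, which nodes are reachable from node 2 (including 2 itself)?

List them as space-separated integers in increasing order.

Before: nodes reachable from 2: {0,2,3,4,5,6,7,8}
Adding (0,8): both endpoints already in same component. Reachability from 2 unchanged.
After: nodes reachable from 2: {0,2,3,4,5,6,7,8}

Answer: 0 2 3 4 5 6 7 8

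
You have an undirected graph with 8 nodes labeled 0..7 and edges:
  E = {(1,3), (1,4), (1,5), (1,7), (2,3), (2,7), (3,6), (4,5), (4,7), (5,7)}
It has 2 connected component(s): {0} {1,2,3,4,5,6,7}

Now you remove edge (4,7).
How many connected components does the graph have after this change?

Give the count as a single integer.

Answer: 2

Derivation:
Initial component count: 2
Remove (4,7): not a bridge. Count unchanged: 2.
  After removal, components: {0} {1,2,3,4,5,6,7}
New component count: 2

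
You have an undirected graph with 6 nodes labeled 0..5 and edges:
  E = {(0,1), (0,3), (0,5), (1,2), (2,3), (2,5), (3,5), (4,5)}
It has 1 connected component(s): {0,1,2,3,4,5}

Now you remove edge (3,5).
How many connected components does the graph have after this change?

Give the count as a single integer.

Answer: 1

Derivation:
Initial component count: 1
Remove (3,5): not a bridge. Count unchanged: 1.
  After removal, components: {0,1,2,3,4,5}
New component count: 1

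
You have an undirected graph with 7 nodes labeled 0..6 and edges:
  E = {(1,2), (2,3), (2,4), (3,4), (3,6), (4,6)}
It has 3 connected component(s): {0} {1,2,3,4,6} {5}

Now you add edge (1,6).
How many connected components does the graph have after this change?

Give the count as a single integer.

Answer: 3

Derivation:
Initial component count: 3
Add (1,6): endpoints already in same component. Count unchanged: 3.
New component count: 3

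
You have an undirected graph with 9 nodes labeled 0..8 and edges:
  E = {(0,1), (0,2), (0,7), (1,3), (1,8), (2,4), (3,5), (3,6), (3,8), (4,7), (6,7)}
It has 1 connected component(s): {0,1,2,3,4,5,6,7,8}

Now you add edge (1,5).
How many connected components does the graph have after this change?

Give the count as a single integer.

Answer: 1

Derivation:
Initial component count: 1
Add (1,5): endpoints already in same component. Count unchanged: 1.
New component count: 1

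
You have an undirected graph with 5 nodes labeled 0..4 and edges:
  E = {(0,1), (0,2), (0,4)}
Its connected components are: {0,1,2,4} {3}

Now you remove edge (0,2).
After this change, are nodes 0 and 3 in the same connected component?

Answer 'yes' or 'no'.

Answer: no

Derivation:
Initial components: {0,1,2,4} {3}
Removing edge (0,2): it was a bridge — component count 2 -> 3.
New components: {0,1,4} {2} {3}
Are 0 and 3 in the same component? no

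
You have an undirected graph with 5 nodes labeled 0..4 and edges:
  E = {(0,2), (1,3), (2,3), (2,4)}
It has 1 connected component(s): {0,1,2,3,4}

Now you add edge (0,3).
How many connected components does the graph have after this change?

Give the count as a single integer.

Initial component count: 1
Add (0,3): endpoints already in same component. Count unchanged: 1.
New component count: 1

Answer: 1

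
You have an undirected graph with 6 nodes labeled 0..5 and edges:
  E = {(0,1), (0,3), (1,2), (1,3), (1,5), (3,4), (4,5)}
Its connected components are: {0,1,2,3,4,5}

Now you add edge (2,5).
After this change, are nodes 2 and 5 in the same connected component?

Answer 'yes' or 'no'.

Answer: yes

Derivation:
Initial components: {0,1,2,3,4,5}
Adding edge (2,5): both already in same component {0,1,2,3,4,5}. No change.
New components: {0,1,2,3,4,5}
Are 2 and 5 in the same component? yes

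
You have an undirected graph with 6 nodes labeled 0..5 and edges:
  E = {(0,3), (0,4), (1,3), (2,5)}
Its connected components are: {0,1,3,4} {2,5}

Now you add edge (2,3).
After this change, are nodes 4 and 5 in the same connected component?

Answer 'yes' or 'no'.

Answer: yes

Derivation:
Initial components: {0,1,3,4} {2,5}
Adding edge (2,3): merges {2,5} and {0,1,3,4}.
New components: {0,1,2,3,4,5}
Are 4 and 5 in the same component? yes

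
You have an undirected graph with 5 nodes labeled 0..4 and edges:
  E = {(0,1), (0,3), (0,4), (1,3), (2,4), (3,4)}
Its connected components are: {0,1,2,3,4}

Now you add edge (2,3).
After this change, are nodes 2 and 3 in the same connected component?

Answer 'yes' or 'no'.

Initial components: {0,1,2,3,4}
Adding edge (2,3): both already in same component {0,1,2,3,4}. No change.
New components: {0,1,2,3,4}
Are 2 and 3 in the same component? yes

Answer: yes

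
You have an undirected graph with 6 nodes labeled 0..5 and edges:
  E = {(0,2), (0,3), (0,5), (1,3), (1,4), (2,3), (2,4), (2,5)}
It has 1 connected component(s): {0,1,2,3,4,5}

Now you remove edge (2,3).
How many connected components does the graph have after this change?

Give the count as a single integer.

Initial component count: 1
Remove (2,3): not a bridge. Count unchanged: 1.
  After removal, components: {0,1,2,3,4,5}
New component count: 1

Answer: 1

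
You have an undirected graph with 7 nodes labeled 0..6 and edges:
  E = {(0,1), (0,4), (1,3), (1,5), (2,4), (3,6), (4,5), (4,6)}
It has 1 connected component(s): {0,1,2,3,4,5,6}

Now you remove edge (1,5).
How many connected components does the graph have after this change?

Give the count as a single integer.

Initial component count: 1
Remove (1,5): not a bridge. Count unchanged: 1.
  After removal, components: {0,1,2,3,4,5,6}
New component count: 1

Answer: 1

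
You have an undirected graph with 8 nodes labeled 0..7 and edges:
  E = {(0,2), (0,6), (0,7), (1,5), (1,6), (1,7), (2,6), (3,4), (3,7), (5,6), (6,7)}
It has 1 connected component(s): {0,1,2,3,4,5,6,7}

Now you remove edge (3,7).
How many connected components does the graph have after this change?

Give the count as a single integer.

Answer: 2

Derivation:
Initial component count: 1
Remove (3,7): it was a bridge. Count increases: 1 -> 2.
  After removal, components: {0,1,2,5,6,7} {3,4}
New component count: 2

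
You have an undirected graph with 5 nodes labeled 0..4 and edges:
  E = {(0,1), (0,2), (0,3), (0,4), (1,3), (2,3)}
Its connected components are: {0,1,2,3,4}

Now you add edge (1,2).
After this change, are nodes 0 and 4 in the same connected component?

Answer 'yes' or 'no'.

Initial components: {0,1,2,3,4}
Adding edge (1,2): both already in same component {0,1,2,3,4}. No change.
New components: {0,1,2,3,4}
Are 0 and 4 in the same component? yes

Answer: yes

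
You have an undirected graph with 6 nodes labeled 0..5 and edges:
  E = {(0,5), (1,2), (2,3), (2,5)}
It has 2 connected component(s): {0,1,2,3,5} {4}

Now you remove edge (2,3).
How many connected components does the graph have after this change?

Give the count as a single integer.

Initial component count: 2
Remove (2,3): it was a bridge. Count increases: 2 -> 3.
  After removal, components: {0,1,2,5} {3} {4}
New component count: 3

Answer: 3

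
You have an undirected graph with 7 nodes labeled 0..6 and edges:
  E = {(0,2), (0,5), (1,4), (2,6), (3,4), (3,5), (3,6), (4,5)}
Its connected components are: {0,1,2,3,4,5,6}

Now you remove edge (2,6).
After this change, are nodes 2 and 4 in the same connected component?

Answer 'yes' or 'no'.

Answer: yes

Derivation:
Initial components: {0,1,2,3,4,5,6}
Removing edge (2,6): not a bridge — component count unchanged at 1.
New components: {0,1,2,3,4,5,6}
Are 2 and 4 in the same component? yes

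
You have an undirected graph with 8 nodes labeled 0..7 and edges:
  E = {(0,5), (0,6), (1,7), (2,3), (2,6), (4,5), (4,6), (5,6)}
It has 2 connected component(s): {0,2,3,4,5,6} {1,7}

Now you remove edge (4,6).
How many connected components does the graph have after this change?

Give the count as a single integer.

Answer: 2

Derivation:
Initial component count: 2
Remove (4,6): not a bridge. Count unchanged: 2.
  After removal, components: {0,2,3,4,5,6} {1,7}
New component count: 2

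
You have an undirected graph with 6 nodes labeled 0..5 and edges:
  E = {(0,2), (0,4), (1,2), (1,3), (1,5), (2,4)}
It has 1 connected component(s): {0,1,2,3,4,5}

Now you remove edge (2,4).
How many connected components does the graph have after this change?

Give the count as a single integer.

Initial component count: 1
Remove (2,4): not a bridge. Count unchanged: 1.
  After removal, components: {0,1,2,3,4,5}
New component count: 1

Answer: 1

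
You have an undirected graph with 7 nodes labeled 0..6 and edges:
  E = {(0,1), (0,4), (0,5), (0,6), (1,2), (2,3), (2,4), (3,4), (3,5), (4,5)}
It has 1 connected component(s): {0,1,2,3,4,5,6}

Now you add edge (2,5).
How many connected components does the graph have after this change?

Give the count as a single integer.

Initial component count: 1
Add (2,5): endpoints already in same component. Count unchanged: 1.
New component count: 1

Answer: 1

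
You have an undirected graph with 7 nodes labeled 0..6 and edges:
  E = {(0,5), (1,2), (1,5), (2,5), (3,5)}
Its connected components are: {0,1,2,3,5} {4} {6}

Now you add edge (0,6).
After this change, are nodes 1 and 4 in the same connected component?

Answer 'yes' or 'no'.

Initial components: {0,1,2,3,5} {4} {6}
Adding edge (0,6): merges {0,1,2,3,5} and {6}.
New components: {0,1,2,3,5,6} {4}
Are 1 and 4 in the same component? no

Answer: no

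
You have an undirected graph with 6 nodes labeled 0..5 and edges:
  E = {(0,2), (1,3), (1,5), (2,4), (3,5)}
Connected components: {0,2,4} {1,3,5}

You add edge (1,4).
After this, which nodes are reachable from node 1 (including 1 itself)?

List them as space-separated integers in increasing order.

Before: nodes reachable from 1: {1,3,5}
Adding (1,4): merges 1's component with another. Reachability grows.
After: nodes reachable from 1: {0,1,2,3,4,5}

Answer: 0 1 2 3 4 5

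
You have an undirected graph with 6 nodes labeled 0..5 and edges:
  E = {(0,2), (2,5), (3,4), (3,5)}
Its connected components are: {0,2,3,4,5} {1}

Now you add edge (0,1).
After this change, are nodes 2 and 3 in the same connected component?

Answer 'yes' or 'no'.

Initial components: {0,2,3,4,5} {1}
Adding edge (0,1): merges {0,2,3,4,5} and {1}.
New components: {0,1,2,3,4,5}
Are 2 and 3 in the same component? yes

Answer: yes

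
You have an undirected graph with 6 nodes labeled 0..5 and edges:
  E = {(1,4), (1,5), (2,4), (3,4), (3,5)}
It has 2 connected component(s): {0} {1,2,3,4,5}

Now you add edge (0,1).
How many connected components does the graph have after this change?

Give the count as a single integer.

Answer: 1

Derivation:
Initial component count: 2
Add (0,1): merges two components. Count decreases: 2 -> 1.
New component count: 1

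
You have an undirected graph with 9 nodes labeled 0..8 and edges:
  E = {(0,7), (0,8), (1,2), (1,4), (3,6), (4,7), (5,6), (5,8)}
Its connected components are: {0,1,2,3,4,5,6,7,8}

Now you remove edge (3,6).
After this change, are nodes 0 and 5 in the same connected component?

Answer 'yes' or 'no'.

Answer: yes

Derivation:
Initial components: {0,1,2,3,4,5,6,7,8}
Removing edge (3,6): it was a bridge — component count 1 -> 2.
New components: {0,1,2,4,5,6,7,8} {3}
Are 0 and 5 in the same component? yes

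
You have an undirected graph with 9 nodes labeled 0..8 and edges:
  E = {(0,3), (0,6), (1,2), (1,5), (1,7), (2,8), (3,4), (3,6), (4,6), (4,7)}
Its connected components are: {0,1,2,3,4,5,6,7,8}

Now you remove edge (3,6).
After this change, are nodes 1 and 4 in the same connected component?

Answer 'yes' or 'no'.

Initial components: {0,1,2,3,4,5,6,7,8}
Removing edge (3,6): not a bridge — component count unchanged at 1.
New components: {0,1,2,3,4,5,6,7,8}
Are 1 and 4 in the same component? yes

Answer: yes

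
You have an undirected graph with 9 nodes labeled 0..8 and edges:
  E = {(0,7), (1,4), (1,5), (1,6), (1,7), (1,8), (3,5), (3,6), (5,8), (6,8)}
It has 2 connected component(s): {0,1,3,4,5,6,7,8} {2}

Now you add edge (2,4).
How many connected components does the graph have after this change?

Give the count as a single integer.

Answer: 1

Derivation:
Initial component count: 2
Add (2,4): merges two components. Count decreases: 2 -> 1.
New component count: 1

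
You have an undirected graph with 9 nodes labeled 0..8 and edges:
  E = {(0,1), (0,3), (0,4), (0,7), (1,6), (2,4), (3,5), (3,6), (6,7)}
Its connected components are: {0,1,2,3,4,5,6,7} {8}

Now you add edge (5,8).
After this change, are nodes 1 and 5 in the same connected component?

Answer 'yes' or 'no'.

Initial components: {0,1,2,3,4,5,6,7} {8}
Adding edge (5,8): merges {0,1,2,3,4,5,6,7} and {8}.
New components: {0,1,2,3,4,5,6,7,8}
Are 1 and 5 in the same component? yes

Answer: yes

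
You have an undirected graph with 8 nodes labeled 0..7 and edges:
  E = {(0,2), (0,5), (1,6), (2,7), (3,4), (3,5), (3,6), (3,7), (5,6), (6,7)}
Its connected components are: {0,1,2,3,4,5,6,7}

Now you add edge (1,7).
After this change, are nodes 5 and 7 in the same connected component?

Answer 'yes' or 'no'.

Answer: yes

Derivation:
Initial components: {0,1,2,3,4,5,6,7}
Adding edge (1,7): both already in same component {0,1,2,3,4,5,6,7}. No change.
New components: {0,1,2,3,4,5,6,7}
Are 5 and 7 in the same component? yes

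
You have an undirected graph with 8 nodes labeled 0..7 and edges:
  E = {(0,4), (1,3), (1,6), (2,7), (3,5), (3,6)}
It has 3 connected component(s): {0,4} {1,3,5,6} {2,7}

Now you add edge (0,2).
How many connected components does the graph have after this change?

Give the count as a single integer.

Initial component count: 3
Add (0,2): merges two components. Count decreases: 3 -> 2.
New component count: 2

Answer: 2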